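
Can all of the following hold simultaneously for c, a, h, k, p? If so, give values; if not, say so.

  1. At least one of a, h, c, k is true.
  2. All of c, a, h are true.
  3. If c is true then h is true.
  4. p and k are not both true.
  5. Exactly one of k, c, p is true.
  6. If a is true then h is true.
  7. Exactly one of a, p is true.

c: True, a: True, h: True, k: False, p: False

  (1) {a, h, c, k}: 3 true — at least one ✓
  (2) {c, a, h}: all 3 true ✓
  (3) c=T ⇒ h: T ✓
  (4) p=F, k=F — not both ✓
  (5) {k, c, p}: 1 true — exactly one ✓
  (6) a=T ⇒ h: T ✓
  (7) {a, p}: 1 true — exactly one ✓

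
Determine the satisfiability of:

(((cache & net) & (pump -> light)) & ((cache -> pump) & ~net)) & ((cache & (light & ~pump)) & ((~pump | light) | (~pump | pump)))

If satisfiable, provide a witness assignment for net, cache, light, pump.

Case net = True: the conjunct ~net is False.
Case net = False: the conjunct net is False.
Both cases fail — unsatisfiable.

UNSATISFIABLE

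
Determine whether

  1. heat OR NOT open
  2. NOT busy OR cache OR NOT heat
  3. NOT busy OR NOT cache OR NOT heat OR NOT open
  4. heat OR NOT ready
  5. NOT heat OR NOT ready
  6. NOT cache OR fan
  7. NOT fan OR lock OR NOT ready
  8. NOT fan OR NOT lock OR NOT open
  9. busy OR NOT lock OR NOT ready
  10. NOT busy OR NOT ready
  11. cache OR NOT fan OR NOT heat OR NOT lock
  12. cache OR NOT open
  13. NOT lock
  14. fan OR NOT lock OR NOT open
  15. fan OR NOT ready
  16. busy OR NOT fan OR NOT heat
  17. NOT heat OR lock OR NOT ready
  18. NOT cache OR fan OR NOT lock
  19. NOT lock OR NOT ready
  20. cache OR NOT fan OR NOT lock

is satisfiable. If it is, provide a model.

open = False, cache = False, fan = False, ready = False, heat = False, busy = False, lock = False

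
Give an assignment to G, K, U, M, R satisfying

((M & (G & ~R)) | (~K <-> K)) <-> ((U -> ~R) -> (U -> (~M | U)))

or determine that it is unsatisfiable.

G: True, K: False, U: False, M: True, R: False

  ((M & (G & ~R)) | (~K <-> K)) <-> ((U -> ~R) -> (U -> (~M | U))) = True
    (M & (G & ~R)) | (~K <-> K) = True
      M & (G & ~R) = True
        G & ~R = True
          ~R = True
      ~K <-> K = False
        ~K = True
    (U -> ~R) -> (U -> (~M | U)) = True
      U -> ~R = True
        ~R = True
      U -> (~M | U) = True
        ~M | U = False
          ~M = False
The formula evaluates to True.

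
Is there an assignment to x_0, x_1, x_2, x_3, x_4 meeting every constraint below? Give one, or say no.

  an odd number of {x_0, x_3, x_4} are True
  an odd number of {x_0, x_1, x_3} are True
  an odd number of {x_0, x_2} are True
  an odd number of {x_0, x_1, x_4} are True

x_0=T, x_1=F, x_2=F, x_3=F, x_4=F

{x_0, x_3, x_4}: 1 true → odd ✓
{x_0, x_1, x_3}: 1 true → odd ✓
{x_0, x_2}: 1 true → odd ✓
{x_0, x_1, x_4}: 1 true → odd ✓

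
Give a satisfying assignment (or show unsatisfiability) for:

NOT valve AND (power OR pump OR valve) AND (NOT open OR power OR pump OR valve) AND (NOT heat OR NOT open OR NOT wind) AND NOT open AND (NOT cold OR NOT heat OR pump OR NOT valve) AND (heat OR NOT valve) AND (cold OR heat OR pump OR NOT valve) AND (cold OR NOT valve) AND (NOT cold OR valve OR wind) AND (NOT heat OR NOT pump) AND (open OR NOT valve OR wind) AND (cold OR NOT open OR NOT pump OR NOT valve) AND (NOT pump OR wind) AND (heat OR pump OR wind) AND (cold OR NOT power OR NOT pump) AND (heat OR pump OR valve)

wind: True, heat: False, open: False, valve: False, pump: True, cold: True, power: True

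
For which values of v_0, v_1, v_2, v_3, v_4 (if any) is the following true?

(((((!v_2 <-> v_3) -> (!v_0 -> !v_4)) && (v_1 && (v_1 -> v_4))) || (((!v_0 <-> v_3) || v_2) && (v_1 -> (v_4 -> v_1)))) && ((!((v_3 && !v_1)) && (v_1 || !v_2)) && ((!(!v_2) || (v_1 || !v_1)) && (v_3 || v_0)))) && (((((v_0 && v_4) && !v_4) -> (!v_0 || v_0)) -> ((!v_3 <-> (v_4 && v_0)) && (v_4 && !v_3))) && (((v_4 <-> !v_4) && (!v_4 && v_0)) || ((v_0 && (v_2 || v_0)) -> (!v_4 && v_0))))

The formula is unsatisfiable.

Case v_4 = True: the formula simplifies to (((((!v_2 <-> v_3) -> v_0) && v_1) || (((!v_0 <-> v_3) || v_2) && (v_1 -> v_1))) && ((!((v_3 && !v_1)) && (v_1 || !v_2)) && ((!(!v_2) || (v_1 || !v_1)) && (v_3 || v_0)))) && (((!v_3 <-> v_0) && !v_3) && !((v_0 && (v_2 || v_0)))).
  v_3 = True: the conjunct !v_3 is False.
  v_3 = False: simplifies to ((((v_2 -> v_0) && v_1) || ((v_0 || v_2) && (v_1 -> v_1))) && ((v_1 || !v_2) && ((!(!v_2) || (v_1 || !v_1)) && v_0))) && (v_0 && !((v_0 && (v_2 || v_0)))).
    v_0 = True: the conjunct !((v_0 && (v_2 || v_0))) becomes !((True && True)) = False.
    v_0 = False: the conjunct v_0 is False.
Case v_4 = False: the conjunct (((v_0 && v_4) && !v_4) -> (!v_0 || v_0)) -> ((!v_3 <-> (v_4 && v_0)) && (v_4 && !v_3)) becomes (False -> (!v_0 || v_0)) -> (v_3 && False) = False.
Both cases fail — unsatisfiable.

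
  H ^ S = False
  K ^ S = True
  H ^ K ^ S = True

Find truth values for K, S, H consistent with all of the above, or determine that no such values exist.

K: True, S: False, H: False

H ^ S = F ^ F = False ✓
K ^ S = T ^ F = True ✓
H ^ K ^ S = F ^ T ^ F = True ✓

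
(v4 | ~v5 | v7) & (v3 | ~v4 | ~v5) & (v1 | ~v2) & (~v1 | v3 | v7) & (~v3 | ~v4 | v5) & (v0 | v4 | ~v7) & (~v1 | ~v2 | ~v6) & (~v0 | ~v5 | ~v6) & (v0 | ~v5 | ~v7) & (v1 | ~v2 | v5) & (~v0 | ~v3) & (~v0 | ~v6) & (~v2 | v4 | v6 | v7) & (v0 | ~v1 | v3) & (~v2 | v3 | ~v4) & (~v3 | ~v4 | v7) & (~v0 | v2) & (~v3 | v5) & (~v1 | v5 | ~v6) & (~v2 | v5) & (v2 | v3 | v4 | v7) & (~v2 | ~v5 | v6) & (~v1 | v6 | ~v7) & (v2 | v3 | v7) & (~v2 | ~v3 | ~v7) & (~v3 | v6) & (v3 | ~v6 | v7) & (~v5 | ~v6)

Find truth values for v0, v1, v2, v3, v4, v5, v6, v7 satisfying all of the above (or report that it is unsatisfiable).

v0 = False, v1 = False, v2 = False, v3 = False, v4 = True, v5 = False, v6 = True, v7 = True

Set v0 = False.
Try v1 = True:
  (v0 | ~v1 | v3) forces v3 = True.
  (~v3 | v5) forces v5 = True.
  (v0 | ~v5 | ~v7) forces v7 = False.
  (v4 | ~v5 | v7) forces v4 = True.
  clause (~v3 | ~v4 | v7) is falsified — backtrack.
So v1 = False.
  then (v1 | ~v2) forces v2 = False.
Set v3 = False.
  then (v2 | v3 | v7) forces v7 = True.
  then (v0 | v4 | ~v7) forces v4 = True.
  then (v0 | ~v5 | ~v7) forces v5 = False.
Set v6 = True.
All clauses satisfied.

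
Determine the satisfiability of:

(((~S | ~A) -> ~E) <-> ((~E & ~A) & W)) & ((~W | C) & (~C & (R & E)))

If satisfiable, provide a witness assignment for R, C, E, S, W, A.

R=T, C=F, E=T, S=T, W=F, A=F

  ((~S | ~A) -> ~E) <-> ((~E & ~A) & W) = True
    (~S | ~A) -> ~E = False
      ~S | ~A = True
        ~S = False
        ~A = True
      ~E = False
    (~E & ~A) & W = False
      ~E & ~A = False
        ~E = False
        ~A = True
  (~W | C) & (~C & (R & E)) = True
    ~W | C = True
      ~W = True
    ~C & (R & E) = True
      ~C = True
      R & E = True
Both conjuncts True, so the formula holds.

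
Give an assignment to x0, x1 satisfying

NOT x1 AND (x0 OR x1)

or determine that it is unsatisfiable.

x0: True, x1: False

  NOT x1 = True
  x0 OR x1 = True
Both conjuncts True, so the formula holds.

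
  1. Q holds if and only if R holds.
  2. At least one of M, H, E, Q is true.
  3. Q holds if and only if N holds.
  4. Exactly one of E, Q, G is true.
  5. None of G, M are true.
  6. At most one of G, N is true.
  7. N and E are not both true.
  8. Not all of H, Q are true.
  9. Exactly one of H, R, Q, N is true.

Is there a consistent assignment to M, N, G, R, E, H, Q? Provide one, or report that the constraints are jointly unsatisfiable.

M=F, N=F, G=F, R=F, E=T, H=T, Q=F

  (1) Q=F, R=F — same ✓
  (2) {M, H, E, Q}: 2 true — at least one ✓
  (3) Q=F, N=F — same ✓
  (4) {E, Q, G}: 1 true — exactly one ✓
  (5) {G, M}: 0 true — none ✓
  (6) {G, N}: 0 true — at most one ✓
  (7) N=F, E=T — not both ✓
  (8) {H, Q}: 1/2 true — not all ✓
  (9) {H, R, Q, N}: 1 true — exactly one ✓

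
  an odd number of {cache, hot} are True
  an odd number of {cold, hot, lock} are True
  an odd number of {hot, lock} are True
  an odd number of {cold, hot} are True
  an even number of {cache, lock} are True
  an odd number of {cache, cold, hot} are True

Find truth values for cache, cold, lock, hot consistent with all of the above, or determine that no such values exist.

cache: False, cold: False, lock: False, hot: True

{cache, hot}: 1 true → odd ✓
{cold, hot, lock}: 1 true → odd ✓
{hot, lock}: 1 true → odd ✓
{cold, hot}: 1 true → odd ✓
{cache, lock}: 0 true → even ✓
{cache, cold, hot}: 1 true → odd ✓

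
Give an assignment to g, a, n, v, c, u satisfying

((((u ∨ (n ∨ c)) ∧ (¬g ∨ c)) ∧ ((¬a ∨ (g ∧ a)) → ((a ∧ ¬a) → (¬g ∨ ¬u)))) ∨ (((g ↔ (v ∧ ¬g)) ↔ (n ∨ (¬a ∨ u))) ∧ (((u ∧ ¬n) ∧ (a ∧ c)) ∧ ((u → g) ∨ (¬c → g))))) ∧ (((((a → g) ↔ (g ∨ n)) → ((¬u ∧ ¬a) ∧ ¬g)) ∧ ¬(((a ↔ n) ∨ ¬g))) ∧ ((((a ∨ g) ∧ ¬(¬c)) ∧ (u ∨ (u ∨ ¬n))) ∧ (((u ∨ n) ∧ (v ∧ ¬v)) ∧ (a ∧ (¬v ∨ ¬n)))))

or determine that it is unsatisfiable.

Case g = True: the conjunct ((a → g) ↔ (g ∨ n)) → ((¬u ∧ ¬a) ∧ ¬g) becomes (True ↔ True) → ((¬u ∧ ¬a) ∧ False) = False.
Case g = False: the conjunct ¬(((a ↔ n) ∨ ¬g)) becomes ¬(((a ↔ n) ∨ True)) = False.
Both cases fail — unsatisfiable.

No satisfying assignment exists.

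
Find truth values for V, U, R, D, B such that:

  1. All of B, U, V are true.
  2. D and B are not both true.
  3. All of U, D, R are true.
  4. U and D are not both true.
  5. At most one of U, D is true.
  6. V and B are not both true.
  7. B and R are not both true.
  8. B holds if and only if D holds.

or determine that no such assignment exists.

No satisfying assignment exists.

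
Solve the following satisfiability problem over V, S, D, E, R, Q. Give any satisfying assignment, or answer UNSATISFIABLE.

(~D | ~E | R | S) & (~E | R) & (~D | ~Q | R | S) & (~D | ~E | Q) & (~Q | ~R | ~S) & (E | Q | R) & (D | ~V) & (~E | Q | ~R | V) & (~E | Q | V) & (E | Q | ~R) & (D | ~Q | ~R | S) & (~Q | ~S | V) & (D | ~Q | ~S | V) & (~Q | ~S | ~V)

V: True, S: False, D: True, E: True, R: True, Q: True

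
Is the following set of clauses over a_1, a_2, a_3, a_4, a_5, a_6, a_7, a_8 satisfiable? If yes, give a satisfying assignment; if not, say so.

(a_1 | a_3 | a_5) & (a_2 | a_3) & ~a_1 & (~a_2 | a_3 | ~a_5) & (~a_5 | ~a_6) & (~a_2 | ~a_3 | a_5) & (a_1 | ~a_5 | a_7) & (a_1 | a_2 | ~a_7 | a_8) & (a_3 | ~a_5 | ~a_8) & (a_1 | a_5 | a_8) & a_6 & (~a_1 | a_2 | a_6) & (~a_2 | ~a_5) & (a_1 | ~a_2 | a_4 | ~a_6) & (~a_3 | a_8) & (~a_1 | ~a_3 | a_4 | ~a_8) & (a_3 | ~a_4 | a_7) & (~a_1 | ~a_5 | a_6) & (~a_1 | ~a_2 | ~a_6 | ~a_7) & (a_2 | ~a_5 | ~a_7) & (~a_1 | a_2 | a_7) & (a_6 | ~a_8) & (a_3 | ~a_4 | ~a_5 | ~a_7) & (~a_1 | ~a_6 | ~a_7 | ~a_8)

a_1: False, a_2: False, a_3: True, a_4: False, a_5: False, a_6: True, a_7: False, a_8: True

Unit clause (~a_1) forces a_1 = False.
Unit clause (a_6) forces a_6 = True.
In (~a_5 | ~a_6) only ~a_5 is left, so a_5 = False.
In (a_1 | a_5 | a_8) only a_8 is left, so a_8 = True.
In (a_1 | a_3 | a_5) only a_3 is left, so a_3 = True.
In (~a_2 | ~a_3 | a_5) only ~a_2 is left, so a_2 = False.
Set a_4 = False.
Set a_7 = False.
All clauses satisfied.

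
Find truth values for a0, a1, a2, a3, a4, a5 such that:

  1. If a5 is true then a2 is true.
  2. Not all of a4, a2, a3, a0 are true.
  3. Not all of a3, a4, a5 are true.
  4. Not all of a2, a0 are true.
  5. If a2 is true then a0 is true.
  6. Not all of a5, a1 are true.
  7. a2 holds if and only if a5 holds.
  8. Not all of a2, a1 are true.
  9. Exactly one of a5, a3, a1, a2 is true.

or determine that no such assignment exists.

a0 = False; a1 = False; a2 = False; a3 = True; a4 = False; a5 = False

  (1) a5=F ⇒ a2: vacuous ✓
  (2) {a4, a2, a3, a0}: 1/4 true — not all ✓
  (3) {a3, a4, a5}: 1/3 true — not all ✓
  (4) {a2, a0}: 0/2 true — not all ✓
  (5) a2=F ⇒ a0: vacuous ✓
  (6) {a5, a1}: 0/2 true — not all ✓
  (7) a2=F, a5=F — same ✓
  (8) {a2, a1}: 0/2 true — not all ✓
  (9) {a5, a3, a1, a2}: 1 true — exactly one ✓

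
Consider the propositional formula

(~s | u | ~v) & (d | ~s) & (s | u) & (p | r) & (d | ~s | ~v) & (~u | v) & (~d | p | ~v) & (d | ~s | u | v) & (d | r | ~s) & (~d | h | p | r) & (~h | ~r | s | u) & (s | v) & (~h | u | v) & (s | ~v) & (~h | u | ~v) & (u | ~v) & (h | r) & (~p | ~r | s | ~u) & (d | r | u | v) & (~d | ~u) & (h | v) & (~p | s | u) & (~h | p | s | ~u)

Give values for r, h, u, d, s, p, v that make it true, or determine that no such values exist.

The formula is unsatisfiable.

Case s = True:
  (d | ~s) forces d = True.
  (~d | ~u) forces u = False.
  (~s | u | ~v) forces v = False.
  (~h | u | v) forces h = False.
  Clause (h | v) is falsified — contradiction.
Case s = False:
  (s | u) forces u = True.
  (~u | v) forces v = True.
  Clause (s | ~v) is falsified — contradiction.
Both cases fail, so the formula is unsatisfiable.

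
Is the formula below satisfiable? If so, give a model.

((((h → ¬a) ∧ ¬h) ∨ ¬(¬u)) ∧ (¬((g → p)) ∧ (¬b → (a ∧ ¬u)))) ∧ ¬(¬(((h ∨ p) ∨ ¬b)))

u = True, a = False, h = True, b = True, g = True, p = False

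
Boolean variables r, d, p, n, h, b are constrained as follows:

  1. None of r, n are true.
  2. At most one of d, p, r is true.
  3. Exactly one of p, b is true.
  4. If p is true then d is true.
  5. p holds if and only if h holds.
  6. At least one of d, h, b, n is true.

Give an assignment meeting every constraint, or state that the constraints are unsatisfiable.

r = False, d = True, p = False, n = False, h = False, b = True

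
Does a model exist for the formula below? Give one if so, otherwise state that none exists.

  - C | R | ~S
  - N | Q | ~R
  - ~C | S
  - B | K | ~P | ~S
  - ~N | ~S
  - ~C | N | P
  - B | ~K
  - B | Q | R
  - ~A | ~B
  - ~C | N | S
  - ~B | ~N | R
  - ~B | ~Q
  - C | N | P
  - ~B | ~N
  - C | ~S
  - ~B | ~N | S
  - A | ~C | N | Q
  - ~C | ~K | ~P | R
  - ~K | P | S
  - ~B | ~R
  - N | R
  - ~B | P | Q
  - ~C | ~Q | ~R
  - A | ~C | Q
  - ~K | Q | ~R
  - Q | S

C: False, N: True, P: True, S: False, K: False, Q: True, A: False, B: False, R: True

Set C = False.
  then (C | ~S) forces S = False.
  then (Q | S) forces Q = True.
  then (~B | ~Q) forces B = False.
  then (B | ~K) forces K = False.
Set N = True.
Set P = True.
Set A = False.
Set R = True.
All clauses satisfied.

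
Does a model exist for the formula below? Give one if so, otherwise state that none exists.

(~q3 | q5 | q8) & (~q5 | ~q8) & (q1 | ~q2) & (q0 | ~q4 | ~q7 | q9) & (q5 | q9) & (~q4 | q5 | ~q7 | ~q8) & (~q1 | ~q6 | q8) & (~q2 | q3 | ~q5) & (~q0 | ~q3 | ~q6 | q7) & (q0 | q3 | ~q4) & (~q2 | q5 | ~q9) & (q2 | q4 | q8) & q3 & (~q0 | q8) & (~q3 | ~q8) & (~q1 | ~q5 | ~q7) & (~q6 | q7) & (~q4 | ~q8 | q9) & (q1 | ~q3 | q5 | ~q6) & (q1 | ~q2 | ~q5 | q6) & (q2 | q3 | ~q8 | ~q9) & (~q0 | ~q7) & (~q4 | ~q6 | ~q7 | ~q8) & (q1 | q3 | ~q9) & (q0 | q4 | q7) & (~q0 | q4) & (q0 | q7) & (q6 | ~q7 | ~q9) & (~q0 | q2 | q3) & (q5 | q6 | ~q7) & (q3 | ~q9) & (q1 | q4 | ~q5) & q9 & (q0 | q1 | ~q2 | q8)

Unit clause (q3) forces q3 = True.
In (~q3 | ~q8) only ~q8 is left, so q8 = False.
Unit clause (q9) forces q9 = True.
In (~q3 | q5 | q8) only q5 is left, so q5 = True.
In (~q0 | q8) only ~q0 is left, so q0 = False.
In (q0 | q7) only q7 is left, so q7 = True.
In (q6 | ~q7 | ~q9) only q6 is left, so q6 = True.
In (~q1 | ~q6 | q8) only ~q1 is left, so q1 = False.
In (q1 | q4 | ~q5) only q4 is left, so q4 = True.
In (q0 | q1 | ~q2 | q8) only ~q2 is left, so q2 = False.
All clauses satisfied.

q0 = False, q1 = False, q2 = False, q3 = True, q4 = True, q5 = True, q6 = True, q7 = True, q8 = False, q9 = True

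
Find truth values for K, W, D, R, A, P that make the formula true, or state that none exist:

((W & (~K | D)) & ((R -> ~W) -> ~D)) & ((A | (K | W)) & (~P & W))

K: False; W: True; D: False; R: False; A: False; P: False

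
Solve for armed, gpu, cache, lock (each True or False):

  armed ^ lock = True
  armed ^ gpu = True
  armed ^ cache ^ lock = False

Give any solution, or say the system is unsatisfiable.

armed = True, gpu = False, cache = True, lock = False

armed ^ lock = T ^ F = True ✓
armed ^ gpu = T ^ F = True ✓
armed ^ cache ^ lock = T ^ T ^ F = False ✓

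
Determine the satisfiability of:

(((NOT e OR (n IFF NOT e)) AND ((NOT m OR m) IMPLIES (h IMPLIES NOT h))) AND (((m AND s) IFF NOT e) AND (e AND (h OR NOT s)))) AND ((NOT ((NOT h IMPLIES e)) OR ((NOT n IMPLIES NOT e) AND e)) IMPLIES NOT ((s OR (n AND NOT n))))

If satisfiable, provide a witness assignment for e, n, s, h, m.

e = True; n = False; s = False; h = False; m = False

  ((NOT e OR (n IFF NOT e)) AND ((NOT m OR m) IMPLIES (h IMPLIES NOT h))) AND (((m AND s) IFF NOT e) AND (e AND (h OR NOT s))) = True
    (NOT e OR (n IFF NOT e)) AND ((NOT m OR m) IMPLIES (h IMPLIES NOT h)) = True
      NOT e OR (n IFF NOT e) = True
        NOT e = False
        n IFF NOT e = True
          NOT e = False
      (NOT m OR m) IMPLIES (h IMPLIES NOT h) = True
        NOT m OR m = True
          NOT m = True
        h IMPLIES NOT h = True
          NOT h = True
    ((m AND s) IFF NOT e) AND (e AND (h OR NOT s)) = True
      (m AND s) IFF NOT e = True
        m AND s = False
        NOT e = False
      e AND (h OR NOT s) = True
        h OR NOT s = True
          NOT s = True
  (NOT ((NOT h IMPLIES e)) OR ((NOT n IMPLIES NOT e) AND e)) IMPLIES NOT ((s OR (n AND NOT n))) = True
    NOT ((NOT h IMPLIES e)) OR ((NOT n IMPLIES NOT e) AND e) = False
      NOT ((NOT h IMPLIES e)) = False
        NOT h IMPLIES e = True
          NOT h = True
      (NOT n IMPLIES NOT e) AND e = False
        NOT n IMPLIES NOT e = False
          NOT n = True
          NOT e = False
    NOT ((s OR (n AND NOT n))) = True
      s OR (n AND NOT n) = False
        n AND NOT n = False
          NOT n = True
Both conjuncts True, so the formula holds.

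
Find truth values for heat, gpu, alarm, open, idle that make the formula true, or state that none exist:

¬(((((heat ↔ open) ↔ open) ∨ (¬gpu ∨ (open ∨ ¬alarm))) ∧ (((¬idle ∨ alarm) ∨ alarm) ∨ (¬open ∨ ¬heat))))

heat: False, gpu: True, alarm: True, open: False, idle: False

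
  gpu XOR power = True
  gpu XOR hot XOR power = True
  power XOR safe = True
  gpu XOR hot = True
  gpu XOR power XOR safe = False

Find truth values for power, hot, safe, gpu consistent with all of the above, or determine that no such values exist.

power=F, hot=F, safe=T, gpu=T

gpu XOR power = T XOR F = True ✓
gpu XOR hot XOR power = T XOR F XOR F = True ✓
power XOR safe = F XOR T = True ✓
gpu XOR hot = T XOR F = True ✓
gpu XOR power XOR safe = T XOR F XOR T = False ✓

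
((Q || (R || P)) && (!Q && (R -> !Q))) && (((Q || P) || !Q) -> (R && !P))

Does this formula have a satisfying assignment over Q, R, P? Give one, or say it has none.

Q = False, R = True, P = False

  (Q || (R || P)) && (!Q && (R -> !Q)) = True
    Q || (R || P) = True
      R || P = True
    !Q && (R -> !Q) = True
      !Q = True
      R -> !Q = True
        !Q = True
  ((Q || P) || !Q) -> (R && !P) = True
    (Q || P) || !Q = True
      Q || P = False
      !Q = True
    R && !P = True
      !P = True
Both conjuncts True, so the formula holds.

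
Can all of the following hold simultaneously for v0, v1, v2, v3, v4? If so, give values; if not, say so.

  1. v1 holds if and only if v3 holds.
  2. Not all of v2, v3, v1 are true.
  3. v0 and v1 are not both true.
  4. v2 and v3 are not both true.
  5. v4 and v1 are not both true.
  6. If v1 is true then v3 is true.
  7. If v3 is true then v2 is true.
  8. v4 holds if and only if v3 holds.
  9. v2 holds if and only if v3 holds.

v0 = True; v1 = False; v2 = False; v3 = False; v4 = False

  (1) v1=F, v3=F — same ✓
  (2) {v2, v3, v1}: 0/3 true — not all ✓
  (3) v0=T, v1=F — not both ✓
  (4) v2=F, v3=F — not both ✓
  (5) v4=F, v1=F — not both ✓
  (6) v1=F ⇒ v3: vacuous ✓
  (7) v3=F ⇒ v2: vacuous ✓
  (8) v4=F, v3=F — same ✓
  (9) v2=F, v3=F — same ✓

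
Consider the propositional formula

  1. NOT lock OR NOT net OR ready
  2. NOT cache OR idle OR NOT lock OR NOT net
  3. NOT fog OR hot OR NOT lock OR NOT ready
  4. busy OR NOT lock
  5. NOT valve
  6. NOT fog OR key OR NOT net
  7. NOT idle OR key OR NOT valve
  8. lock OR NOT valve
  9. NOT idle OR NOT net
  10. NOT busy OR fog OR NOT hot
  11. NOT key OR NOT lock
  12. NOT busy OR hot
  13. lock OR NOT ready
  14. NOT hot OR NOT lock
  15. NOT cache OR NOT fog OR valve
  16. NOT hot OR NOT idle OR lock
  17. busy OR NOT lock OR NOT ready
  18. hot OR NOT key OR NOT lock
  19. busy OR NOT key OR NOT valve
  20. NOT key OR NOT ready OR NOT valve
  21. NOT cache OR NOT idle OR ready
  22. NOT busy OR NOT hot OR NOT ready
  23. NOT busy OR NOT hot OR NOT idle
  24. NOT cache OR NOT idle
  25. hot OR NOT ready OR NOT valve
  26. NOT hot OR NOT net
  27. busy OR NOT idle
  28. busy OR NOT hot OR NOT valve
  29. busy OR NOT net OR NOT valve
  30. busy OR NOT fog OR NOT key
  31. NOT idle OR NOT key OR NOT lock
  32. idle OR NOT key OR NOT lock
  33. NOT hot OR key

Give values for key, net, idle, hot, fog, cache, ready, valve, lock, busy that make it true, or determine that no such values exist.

Unit clause (NOT valve) forces valve = False.
Set key = False.
  then (NOT hot OR key) forces hot = False.
  then (NOT busy OR hot) forces busy = False.
  then (busy OR NOT idle) forces idle = False.
  then (busy OR NOT lock) forces lock = False.
  then (lock OR NOT ready) forces ready = False.
Set net = False.
Set fog = True.
  then (NOT cache OR NOT fog OR valve) forces cache = False.
All clauses satisfied.

key: False, net: False, idle: False, hot: False, fog: True, cache: False, ready: False, valve: False, lock: False, busy: False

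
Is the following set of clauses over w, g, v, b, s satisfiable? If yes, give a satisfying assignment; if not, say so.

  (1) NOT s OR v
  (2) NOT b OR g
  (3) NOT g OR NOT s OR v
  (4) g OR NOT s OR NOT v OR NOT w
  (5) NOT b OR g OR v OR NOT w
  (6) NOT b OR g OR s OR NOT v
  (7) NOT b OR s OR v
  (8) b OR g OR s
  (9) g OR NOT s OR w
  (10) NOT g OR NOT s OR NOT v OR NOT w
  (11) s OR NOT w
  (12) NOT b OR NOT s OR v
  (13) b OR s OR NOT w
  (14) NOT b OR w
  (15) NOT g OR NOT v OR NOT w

w = False, g = True, v = False, b = False, s = False

Try w = True:
  (s OR NOT w) forces s = True.
  (NOT s OR v) forces v = True.
  (g OR NOT s OR NOT v OR NOT w) forces g = True.
  clause (NOT g OR NOT s OR NOT v OR NOT w) is falsified — backtrack.
So w = False.
  then (NOT b OR w) forces b = False.
Set g = True.
Set v = False.
  then (NOT s OR v) forces s = False.
All clauses satisfied.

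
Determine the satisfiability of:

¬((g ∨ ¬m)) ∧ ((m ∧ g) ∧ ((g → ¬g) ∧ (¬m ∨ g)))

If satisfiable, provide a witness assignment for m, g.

Case g = True: the conjunct ¬((g ∨ ¬m)) becomes ¬((True ∨ ¬m)) = False.
Case g = False: the conjunct g is False.
Both cases fail — unsatisfiable.

UNSATISFIABLE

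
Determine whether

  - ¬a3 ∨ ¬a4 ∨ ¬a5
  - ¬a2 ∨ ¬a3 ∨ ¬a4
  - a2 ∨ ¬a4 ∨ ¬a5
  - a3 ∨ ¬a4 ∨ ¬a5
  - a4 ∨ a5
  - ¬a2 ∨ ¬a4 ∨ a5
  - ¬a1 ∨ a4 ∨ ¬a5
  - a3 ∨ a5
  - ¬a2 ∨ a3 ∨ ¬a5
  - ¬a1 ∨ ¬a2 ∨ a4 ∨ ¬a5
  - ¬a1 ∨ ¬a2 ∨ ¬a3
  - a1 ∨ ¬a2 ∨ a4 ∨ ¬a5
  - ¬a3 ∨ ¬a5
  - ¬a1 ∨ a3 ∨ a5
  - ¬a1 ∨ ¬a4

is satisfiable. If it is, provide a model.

Try a1 = True:
  (¬a1 ∨ ¬a4) forces a4 = False.
  (a4 ∨ a5) forces a5 = True.
  clause (¬a1 ∨ a4 ∨ ¬a5) is falsified — backtrack.
So a1 = False.
Set a2 = False.
Set a3 = True.
  then (¬a3 ∨ ¬a5) forces a5 = False.
  then (a4 ∨ a5) forces a4 = True.
All clauses satisfied.

a1 = False, a2 = False, a3 = True, a4 = True, a5 = False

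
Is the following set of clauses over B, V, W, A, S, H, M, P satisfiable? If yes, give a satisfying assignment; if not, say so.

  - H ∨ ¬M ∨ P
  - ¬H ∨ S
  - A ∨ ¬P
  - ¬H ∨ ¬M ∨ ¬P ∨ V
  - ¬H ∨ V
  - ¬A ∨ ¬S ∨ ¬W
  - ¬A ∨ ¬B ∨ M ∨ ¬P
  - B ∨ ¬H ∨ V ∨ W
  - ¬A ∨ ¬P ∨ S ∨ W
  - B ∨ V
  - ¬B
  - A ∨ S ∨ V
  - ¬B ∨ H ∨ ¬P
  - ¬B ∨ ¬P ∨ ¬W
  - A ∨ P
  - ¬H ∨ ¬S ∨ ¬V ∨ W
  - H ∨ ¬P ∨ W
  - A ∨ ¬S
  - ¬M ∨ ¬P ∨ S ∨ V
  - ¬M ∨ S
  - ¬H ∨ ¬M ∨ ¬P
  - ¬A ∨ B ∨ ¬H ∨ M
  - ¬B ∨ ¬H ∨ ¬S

Unit clause (¬B) forces B = False.
In (B ∨ V) only V is left, so V = True.
Set W = False.
Set A = True.
Set S = False.
  then (¬H ∨ S) forces H = False.
  then (¬A ∨ ¬P ∨ S ∨ W) forces P = False.
  then (¬M ∨ S) forces M = False.
All clauses satisfied.

B = False; V = True; W = False; A = True; S = False; H = False; M = False; P = False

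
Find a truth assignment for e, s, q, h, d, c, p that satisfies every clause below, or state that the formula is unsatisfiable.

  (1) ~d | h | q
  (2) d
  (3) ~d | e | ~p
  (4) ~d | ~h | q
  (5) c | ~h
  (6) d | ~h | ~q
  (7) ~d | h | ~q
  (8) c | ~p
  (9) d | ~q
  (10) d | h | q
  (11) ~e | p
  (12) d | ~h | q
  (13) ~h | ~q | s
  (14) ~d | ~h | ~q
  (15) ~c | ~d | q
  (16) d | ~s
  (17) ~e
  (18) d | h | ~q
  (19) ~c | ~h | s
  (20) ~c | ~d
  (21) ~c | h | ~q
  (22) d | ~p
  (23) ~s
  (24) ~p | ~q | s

No satisfying assignment exists.

Case q = True:
  (d) forces d = True.
  (~d | h | ~q) forces h = True.
  Clause (~d | ~h | ~q) is falsified — contradiction.
Case q = False:
  (d) forces d = True.
  (~d | h | q) forces h = True.
  Clause (~d | ~h | q) is falsified — contradiction.
Both cases fail, so the formula is unsatisfiable.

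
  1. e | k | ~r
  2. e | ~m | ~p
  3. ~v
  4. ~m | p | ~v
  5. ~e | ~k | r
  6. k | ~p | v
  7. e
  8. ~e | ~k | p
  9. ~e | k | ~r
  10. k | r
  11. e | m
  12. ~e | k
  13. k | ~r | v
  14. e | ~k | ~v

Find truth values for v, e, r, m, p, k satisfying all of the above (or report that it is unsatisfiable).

Unit clause (~v) forces v = False.
Unit clause (e) forces e = True.
In (~e | k) only k is left, so k = True.
In (~e | ~k | r) only r is left, so r = True.
In (~e | ~k | p) only p is left, so p = True.
Set m = True.
All clauses satisfied.

v: False, e: True, r: True, m: True, p: True, k: True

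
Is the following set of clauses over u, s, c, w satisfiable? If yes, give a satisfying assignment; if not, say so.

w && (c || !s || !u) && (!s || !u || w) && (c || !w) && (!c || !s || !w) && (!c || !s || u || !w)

Unit clause (w) forces w = True.
In (c || !w) only c is left, so c = True.
In (!c || !s || !w) only !s is left, so s = False.
Set u = True.
Check each clause:
  (w): w holds.
  (c || !s || !u): c holds.
  (!s || !u || w): !s holds.
  (c || !w): c holds.
  (!c || !s || !w): !s holds.
  (!c || !s || u || !w): !s holds.
All clauses satisfied.

u = True; s = False; c = True; w = True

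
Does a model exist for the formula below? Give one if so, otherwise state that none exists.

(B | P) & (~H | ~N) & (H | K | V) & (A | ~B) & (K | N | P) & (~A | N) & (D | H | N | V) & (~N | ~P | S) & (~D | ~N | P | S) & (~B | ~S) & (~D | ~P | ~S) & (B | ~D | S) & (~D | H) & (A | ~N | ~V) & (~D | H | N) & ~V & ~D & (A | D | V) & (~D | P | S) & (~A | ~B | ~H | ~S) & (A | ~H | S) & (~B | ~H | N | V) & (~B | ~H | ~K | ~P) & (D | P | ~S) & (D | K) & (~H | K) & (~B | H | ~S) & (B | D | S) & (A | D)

Unit clause (~V) forces V = False.
Unit clause (~D) forces D = False.
In (A | D | V) only A is left, so A = True.
In (D | K) only K is left, so K = True.
In (~A | N) only N is left, so N = True.
In (~H | ~N) only ~H is left, so H = False.
Set P = False.
  then (B | P) forces B = True.
  then (~B | ~S) forces S = False.
All clauses satisfied.

H: False, K: True, P: False, A: True, V: False, B: True, N: True, S: False, D: False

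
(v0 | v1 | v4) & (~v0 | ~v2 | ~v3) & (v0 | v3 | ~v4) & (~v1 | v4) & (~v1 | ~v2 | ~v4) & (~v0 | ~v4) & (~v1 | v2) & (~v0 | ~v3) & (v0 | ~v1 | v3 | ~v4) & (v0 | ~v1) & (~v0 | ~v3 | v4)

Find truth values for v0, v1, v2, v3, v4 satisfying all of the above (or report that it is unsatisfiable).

Set v0 = True.
  then (~v0 | ~v4) forces v4 = False.
  then (~v0 | ~v3) forces v3 = False.
  then (~v1 | v4) forces v1 = False.
Set v2 = True.
All clauses satisfied.

v0: True, v1: False, v2: True, v3: False, v4: False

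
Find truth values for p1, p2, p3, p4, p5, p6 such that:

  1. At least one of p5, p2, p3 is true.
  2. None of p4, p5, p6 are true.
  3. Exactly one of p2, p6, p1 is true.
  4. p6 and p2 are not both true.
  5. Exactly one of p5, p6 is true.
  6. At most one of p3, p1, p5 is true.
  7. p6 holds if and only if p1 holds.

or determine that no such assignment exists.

Case p4 = True:
  Constraint (2) is violated (p4=T) — contradiction.
Case p4 = False:
  (2) forces p5 = False.
  (2) forces p6 = False.
  Constraint (5) is violated (p5=F, p6=F) — contradiction.
Both cases fail — unsatisfiable.

The formula is unsatisfiable.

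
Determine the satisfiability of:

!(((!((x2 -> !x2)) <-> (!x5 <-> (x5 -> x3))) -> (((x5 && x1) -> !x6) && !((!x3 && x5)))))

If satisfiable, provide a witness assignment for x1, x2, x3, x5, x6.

x1=F, x2=T, x3=F, x5=T, x6=F

  !(((!((x2 -> !x2)) <-> (!x5 <-> (x5 -> x3))) -> (((x5 && x1) -> !x6) && !((!x3 && x5))))) = True
    (!((x2 -> !x2)) <-> (!x5 <-> (x5 -> x3))) -> (((x5 && x1) -> !x6) && !((!x3 && x5))) = False
      !((x2 -> !x2)) <-> (!x5 <-> (x5 -> x3)) = True
        !((x2 -> !x2)) = True
          x2 -> !x2 = False
            !x2 = False
        !x5 <-> (x5 -> x3) = True
          !x5 = False
          x5 -> x3 = False
      ((x5 && x1) -> !x6) && !((!x3 && x5)) = False
        (x5 && x1) -> !x6 = True
          x5 && x1 = False
          !x6 = True
        !((!x3 && x5)) = False
          !x3 && x5 = True
            !x3 = True
The formula evaluates to True.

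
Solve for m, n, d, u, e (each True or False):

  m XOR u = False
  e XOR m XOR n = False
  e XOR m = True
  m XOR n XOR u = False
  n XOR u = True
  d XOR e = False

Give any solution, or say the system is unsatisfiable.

UNSATISFIABLE

Adding constraints 1, 2, 3, 4 mod 2: every variable appears an even number of times on the left, so the left side is 0.
But the right sides sum to 1 (mod 2). 0 ≠ 1 — the system is inconsistent.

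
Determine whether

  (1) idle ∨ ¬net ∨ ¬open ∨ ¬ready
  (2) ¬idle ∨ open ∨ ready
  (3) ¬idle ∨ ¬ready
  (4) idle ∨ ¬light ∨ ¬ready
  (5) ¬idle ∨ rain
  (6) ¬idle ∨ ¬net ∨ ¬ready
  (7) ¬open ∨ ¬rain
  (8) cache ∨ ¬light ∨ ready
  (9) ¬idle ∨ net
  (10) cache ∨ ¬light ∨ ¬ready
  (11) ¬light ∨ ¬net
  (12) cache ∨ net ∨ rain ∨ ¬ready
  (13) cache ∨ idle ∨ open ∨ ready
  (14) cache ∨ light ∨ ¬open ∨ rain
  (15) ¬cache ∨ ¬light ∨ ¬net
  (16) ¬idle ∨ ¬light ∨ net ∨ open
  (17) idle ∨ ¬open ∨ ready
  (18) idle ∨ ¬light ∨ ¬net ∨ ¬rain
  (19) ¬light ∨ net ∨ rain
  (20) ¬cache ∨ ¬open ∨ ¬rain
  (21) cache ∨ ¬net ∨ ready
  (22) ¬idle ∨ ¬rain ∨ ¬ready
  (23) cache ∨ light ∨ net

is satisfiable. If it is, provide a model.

idle: False, cache: True, ready: False, net: True, light: False, open: False, rain: False

Set idle = False.
Set cache = True.
Set ready = False.
  then (idle ∨ ¬open ∨ ready) forces open = False.
Set net = True.
  then (¬light ∨ ¬net) forces light = False.
Set rain = False.
All clauses satisfied.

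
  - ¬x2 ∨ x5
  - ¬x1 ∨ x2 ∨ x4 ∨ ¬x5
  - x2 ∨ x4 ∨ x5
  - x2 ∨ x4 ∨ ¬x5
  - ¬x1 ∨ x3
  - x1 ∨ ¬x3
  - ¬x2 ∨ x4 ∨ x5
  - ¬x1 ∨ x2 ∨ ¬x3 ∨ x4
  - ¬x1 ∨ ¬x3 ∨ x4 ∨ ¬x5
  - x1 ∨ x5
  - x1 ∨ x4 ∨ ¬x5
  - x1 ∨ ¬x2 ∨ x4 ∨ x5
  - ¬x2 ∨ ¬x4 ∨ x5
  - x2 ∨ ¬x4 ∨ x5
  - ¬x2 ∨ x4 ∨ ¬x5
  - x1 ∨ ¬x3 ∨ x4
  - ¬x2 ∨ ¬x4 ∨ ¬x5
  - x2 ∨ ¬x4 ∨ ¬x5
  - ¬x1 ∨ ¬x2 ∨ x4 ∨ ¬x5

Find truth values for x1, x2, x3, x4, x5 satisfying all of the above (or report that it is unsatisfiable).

Case x2 = True:
  (¬x2 ∨ x5) forces x5 = True.
  (¬x2 ∨ x4 ∨ ¬x5) forces x4 = True.
  Clause (¬x2 ∨ ¬x4 ∨ ¬x5) is falsified — contradiction.
Case x2 = False:
  If x4 = True:
    (x2 ∨ ¬x4 ∨ x5) forces x5 = True.
    clause (x2 ∨ ¬x4 ∨ ¬x5) is falsified.
  If x4 = False:
    (x2 ∨ x4 ∨ x5) forces x5 = True.
    clause (x2 ∨ x4 ∨ ¬x5) is falsified.
  Every sub-case reaches a contradiction.
Both cases fail, so the formula is unsatisfiable.

The formula is unsatisfiable.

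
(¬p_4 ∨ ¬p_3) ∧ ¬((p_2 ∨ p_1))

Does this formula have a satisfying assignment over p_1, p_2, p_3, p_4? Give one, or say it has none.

p_1=F, p_2=F, p_3=F, p_4=T

  ¬p_4 ∨ ¬p_3 = True
    ¬p_4 = False
    ¬p_3 = True
  ¬((p_2 ∨ p_1)) = True
    p_2 ∨ p_1 = False
Both conjuncts True, so the formula holds.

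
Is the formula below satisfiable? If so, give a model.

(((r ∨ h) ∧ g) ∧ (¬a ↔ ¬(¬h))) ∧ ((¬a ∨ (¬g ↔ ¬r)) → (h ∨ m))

g = True, h = True, a = False, r = True, m = False

  ((r ∨ h) ∧ g) ∧ (¬a ↔ ¬(¬h)) = True
    (r ∨ h) ∧ g = True
      r ∨ h = True
    ¬a ↔ ¬(¬h) = True
      ¬a = True
      ¬(¬h) = True
        ¬h = False
  (¬a ∨ (¬g ↔ ¬r)) → (h ∨ m) = True
    ¬a ∨ (¬g ↔ ¬r) = True
      ¬a = True
      ¬g ↔ ¬r = True
        ¬g = False
        ¬r = False
    h ∨ m = True
Both conjuncts True, so the formula holds.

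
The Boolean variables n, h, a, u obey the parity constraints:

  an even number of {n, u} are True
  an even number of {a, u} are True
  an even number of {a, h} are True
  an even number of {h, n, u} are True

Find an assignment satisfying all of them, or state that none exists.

n=F; h=F; a=F; u=F

{n, u}: 0 true → even ✓
{a, u}: 0 true → even ✓
{a, h}: 0 true → even ✓
{h, n, u}: 0 true → even ✓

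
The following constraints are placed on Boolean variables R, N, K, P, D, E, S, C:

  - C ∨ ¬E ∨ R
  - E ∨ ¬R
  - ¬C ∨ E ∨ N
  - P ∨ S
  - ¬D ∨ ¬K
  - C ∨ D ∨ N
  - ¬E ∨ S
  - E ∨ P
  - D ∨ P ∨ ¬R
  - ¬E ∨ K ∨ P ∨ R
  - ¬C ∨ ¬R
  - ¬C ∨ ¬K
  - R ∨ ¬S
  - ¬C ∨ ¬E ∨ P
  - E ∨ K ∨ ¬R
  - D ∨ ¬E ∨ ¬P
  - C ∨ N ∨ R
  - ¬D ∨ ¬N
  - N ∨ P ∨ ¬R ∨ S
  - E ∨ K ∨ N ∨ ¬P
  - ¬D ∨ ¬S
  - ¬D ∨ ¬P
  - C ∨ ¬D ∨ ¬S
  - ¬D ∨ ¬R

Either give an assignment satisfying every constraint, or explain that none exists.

R = False, N = True, K = False, P = True, D = False, E = False, S = False, C = False

Set R = False.
  then (R ∨ ¬S) forces S = False.
  then (P ∨ S) forces P = True.
  then (¬E ∨ S) forces E = False.
  then (¬D ∨ ¬P) forces D = False.
Try N = False:
  (¬C ∨ E ∨ N) forces C = False.
  clause (C ∨ D ∨ N) is falsified — backtrack.
So N = True.
Set K = False.
Set C = False.
All clauses satisfied.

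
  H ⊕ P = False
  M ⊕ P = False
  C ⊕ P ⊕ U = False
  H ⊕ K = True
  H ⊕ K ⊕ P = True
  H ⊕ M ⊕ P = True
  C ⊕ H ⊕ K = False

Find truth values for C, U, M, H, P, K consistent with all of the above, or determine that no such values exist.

Adding constraints 1, 2, 4, 5, 6 mod 2: every variable appears an even number of times on the left, so the left side is 0.
But the right sides sum to 1 (mod 2). 0 ≠ 1 — the system is inconsistent.

The formula is unsatisfiable.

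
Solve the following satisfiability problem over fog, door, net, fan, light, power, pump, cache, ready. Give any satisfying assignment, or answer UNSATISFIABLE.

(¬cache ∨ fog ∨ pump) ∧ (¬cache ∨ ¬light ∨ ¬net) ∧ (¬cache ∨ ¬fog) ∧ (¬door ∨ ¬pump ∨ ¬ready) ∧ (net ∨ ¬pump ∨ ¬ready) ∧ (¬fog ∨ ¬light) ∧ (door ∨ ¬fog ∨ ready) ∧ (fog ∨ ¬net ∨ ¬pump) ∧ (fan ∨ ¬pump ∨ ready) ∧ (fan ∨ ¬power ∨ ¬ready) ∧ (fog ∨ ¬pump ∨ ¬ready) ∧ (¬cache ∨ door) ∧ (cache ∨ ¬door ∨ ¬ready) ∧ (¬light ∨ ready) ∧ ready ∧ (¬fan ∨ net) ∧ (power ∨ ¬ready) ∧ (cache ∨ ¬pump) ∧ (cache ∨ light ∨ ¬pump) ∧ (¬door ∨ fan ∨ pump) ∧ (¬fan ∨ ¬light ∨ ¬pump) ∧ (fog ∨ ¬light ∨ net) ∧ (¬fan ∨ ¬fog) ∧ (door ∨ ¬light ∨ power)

Unit clause (ready) forces ready = True.
In (power ∨ ¬ready) only power is left, so power = True.
In (fan ∨ ¬power ∨ ¬ready) only fan is left, so fan = True.
In (¬fan ∨ net) only net is left, so net = True.
In (¬fan ∨ ¬fog) only ¬fog is left, so fog = False.
In (fog ∨ ¬net ∨ ¬pump) only ¬pump is left, so pump = False.
In (¬cache ∨ fog ∨ pump) only ¬cache is left, so cache = False.
In (cache ∨ ¬door ∨ ¬ready) only ¬door is left, so door = False.
Set light = True.
All clauses satisfied.

fog = False, door = False, net = True, fan = True, light = True, power = True, pump = False, cache = False, ready = True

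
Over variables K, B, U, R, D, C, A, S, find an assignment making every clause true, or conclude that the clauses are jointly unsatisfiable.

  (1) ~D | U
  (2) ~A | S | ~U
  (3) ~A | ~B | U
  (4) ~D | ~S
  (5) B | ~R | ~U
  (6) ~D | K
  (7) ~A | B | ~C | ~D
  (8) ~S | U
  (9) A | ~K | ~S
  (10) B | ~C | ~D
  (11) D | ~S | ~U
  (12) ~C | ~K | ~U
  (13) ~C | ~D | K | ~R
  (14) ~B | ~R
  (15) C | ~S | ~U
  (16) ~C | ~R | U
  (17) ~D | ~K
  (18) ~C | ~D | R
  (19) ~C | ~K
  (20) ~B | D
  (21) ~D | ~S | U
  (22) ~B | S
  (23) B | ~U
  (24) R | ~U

K = False; B = False; U = False; R = False; D = False; C = False; A = False; S = False

Set K = False.
  then (~D | K) forces D = False.
  then (~B | D) forces B = False.
  then (B | ~U) forces U = False.
  then (~S | U) forces S = False.
Set R = False.
Set C = False.
Set A = False.
All clauses satisfied.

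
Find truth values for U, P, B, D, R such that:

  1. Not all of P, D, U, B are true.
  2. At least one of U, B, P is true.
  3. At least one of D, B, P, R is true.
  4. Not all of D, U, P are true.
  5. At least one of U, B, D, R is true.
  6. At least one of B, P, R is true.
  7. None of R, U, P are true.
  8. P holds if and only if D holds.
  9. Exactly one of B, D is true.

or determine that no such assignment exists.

U=F, P=F, B=T, D=F, R=F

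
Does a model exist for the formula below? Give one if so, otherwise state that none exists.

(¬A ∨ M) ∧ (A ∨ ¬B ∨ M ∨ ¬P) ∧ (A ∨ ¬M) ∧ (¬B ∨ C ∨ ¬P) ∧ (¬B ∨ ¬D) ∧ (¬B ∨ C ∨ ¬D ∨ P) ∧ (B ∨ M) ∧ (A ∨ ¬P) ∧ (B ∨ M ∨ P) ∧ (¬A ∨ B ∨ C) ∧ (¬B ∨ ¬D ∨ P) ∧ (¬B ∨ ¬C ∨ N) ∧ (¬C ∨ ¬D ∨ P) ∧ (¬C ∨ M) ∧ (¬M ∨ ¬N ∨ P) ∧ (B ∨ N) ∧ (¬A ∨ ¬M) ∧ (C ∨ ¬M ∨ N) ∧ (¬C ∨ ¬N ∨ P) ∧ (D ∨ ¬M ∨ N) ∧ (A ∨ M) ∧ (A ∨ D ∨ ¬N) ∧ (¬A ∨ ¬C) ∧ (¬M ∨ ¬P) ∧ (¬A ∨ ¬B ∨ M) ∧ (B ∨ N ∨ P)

Case M = True:
  (A ∨ ¬M) forces A = True.
  Clause (¬A ∨ ¬M) is falsified — contradiction.
Case M = False:
  (¬A ∨ M) forces A = False.
  Clause (A ∨ M) is falsified — contradiction.
Both cases fail, so the formula is unsatisfiable.

The formula is unsatisfiable.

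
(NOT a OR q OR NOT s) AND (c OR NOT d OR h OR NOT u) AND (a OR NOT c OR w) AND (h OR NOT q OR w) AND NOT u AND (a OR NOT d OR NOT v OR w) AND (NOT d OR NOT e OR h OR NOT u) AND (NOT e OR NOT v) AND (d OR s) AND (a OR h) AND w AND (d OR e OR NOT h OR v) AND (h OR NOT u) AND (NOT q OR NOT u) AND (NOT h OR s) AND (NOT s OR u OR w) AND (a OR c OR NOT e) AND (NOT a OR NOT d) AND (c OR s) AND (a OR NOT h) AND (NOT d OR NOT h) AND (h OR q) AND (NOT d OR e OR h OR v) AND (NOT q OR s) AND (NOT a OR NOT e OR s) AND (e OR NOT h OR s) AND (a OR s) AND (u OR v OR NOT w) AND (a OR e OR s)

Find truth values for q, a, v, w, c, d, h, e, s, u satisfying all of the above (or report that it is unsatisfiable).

Unit clause (NOT u) forces u = False.
Unit clause (w) forces w = True.
In (u OR v OR NOT w) only v is left, so v = True.
In (NOT e OR NOT v) only NOT e is left, so e = False.
Set q = True.
  then (NOT q OR s) forces s = True.
Try a = False:
  (a OR h) forces h = True.
  clause (a OR NOT h) is falsified — backtrack.
So a = True.
  then (NOT a OR NOT d) forces d = False.
Set c = True.
Set h = True.
All clauses satisfied.

q = True, a = True, v = True, w = True, c = True, d = False, h = True, e = False, s = True, u = False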